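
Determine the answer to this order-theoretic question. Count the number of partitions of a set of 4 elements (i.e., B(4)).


B(n) = number of set partitions of an n-element set.
B(n) satisfies the recurrence: B(n+1) = sum_k C(n,k)*B(k).
B(4) = 15


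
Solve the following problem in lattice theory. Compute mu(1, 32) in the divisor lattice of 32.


In a divisor lattice, mu(a,b) = mu(b/a) where mu is the classical Mobius function.
b/a = 32/1 = 32
Prime factorization of 32: primes [2]
32 is not squarefree, so mu(32) = 0


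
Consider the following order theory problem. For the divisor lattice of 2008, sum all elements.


sigma(n) = sum of divisors.
Divisors of 2008: [1, 2, 4, 8, 251, 502, 1004, 2008]
Sum = 3780


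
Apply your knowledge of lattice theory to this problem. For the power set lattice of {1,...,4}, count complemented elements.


An element a is complemented if some b has a meet b = bottom, a join b = top.
every subset A has complement S\A, so all elements are complemented.
Complemented elements: {}, {1}, {2}, {3}, {4}, {1,2}, ... (10 more)
Count: 16


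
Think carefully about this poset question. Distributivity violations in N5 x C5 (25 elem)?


Distributive law: a ^ (b v c) = (a ^ b) v (a ^ c).
Check all 25^3 = 15625 ordered triples (a,b,c).
  e.g. a=(b,0), b=(a,0), c=(c,0): lhs=(b,0) != rhs=(a,0)
  e.g. a=(b,0), b=(a,0), c=(c,1): lhs=(b,0) != rhs=(a,0)
Total violating triples: 250


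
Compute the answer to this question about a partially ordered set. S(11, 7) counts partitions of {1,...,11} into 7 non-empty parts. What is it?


S(n,k) = k*S(n-1,k) + S(n-1,k-1).
S(10,7) = 5880, S(10,6) = 22827
S(11,7) = 7*5880 + 22827 = 41160 + 22827
S(11,7) = 63987


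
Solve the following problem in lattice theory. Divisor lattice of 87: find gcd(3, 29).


In a divisor lattice, meet = gcd (greatest common divisor).
By Euclidean algorithm or factoring: gcd(3,29) = 1


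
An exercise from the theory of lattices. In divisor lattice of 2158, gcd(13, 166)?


Meet=gcd.
gcd(13,166)=1


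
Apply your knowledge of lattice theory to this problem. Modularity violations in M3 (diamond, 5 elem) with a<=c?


Modular law: if a <= c then a v (b ^ c) = (a v b) ^ c.
Check all triples (a,b,c) with a <= c among 5 elements.
This lattice is modular (diamonds M_m and their chain-products are modular).
Total violating triples: 0


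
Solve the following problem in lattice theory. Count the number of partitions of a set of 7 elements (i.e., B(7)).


B(n) = number of set partitions of an n-element set.
B(n) satisfies the recurrence: B(n+1) = sum_k C(n,k)*B(k).
B(7) = 877


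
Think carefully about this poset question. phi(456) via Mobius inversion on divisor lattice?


phi(n) = n * prod_{p|n} (1 - 1/p).
Prime divisors of 456: [2, 3, 19]
phi(456) = 456 * (1 - 1/2) * (1 - 1/3) * (1 - 1/19)
phi(456) = 144


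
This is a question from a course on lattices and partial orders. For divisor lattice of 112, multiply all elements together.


Divisors of 112: [1, 2, 4, 7, 8, 14, 16, 28, 56, 112]
Product = n^(d(n)/2) = 112^(10/2)
Product = 17623416832


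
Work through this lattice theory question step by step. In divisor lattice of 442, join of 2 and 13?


In a divisor lattice, join = lcm (least common multiple).
gcd(2,13) = 1
lcm(2,13) = 2*13/gcd = 26/1 = 26


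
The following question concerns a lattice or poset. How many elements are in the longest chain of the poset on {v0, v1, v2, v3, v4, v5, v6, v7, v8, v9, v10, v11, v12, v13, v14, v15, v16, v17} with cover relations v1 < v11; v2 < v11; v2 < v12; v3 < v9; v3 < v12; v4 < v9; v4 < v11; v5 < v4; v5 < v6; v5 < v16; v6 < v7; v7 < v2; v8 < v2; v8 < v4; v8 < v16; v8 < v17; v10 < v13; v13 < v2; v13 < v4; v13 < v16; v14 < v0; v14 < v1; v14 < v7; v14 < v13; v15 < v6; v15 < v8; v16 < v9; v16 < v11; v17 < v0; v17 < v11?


A chain is a totally ordered subset; we count the number of elements in a maximum chain.
Compute, for each element x, the size of the longest chain ending at x:
  v3: 1
  v5: 1
  v10: 1
  v14: 1
  v15: 1
  v1: 2
  ...
A maximum chain: v5 < v6 < v7 < v2 < v11
Number of elements in the longest chain: 5


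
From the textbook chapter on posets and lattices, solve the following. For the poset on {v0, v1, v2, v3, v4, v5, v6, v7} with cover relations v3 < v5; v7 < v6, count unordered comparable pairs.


A comparable pair {a,b} has a < b or b < a in the order.
Count unordered pairs where one element is strictly below the other.
Examples: {v3,v5}, {v6,v7}
Total comparable pairs: 2


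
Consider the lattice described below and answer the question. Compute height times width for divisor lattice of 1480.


Height = length of longest chain minus 1; width = size of largest antichain.
A maximum chain: 1 | 37 | 185 | 370 | 740 | 1480  (height 5).
A maximum antichain: {4, 10, 74, 185}  (width 4).
Product = 5 * 4 = 20


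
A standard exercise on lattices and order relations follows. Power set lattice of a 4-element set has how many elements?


Power set = 2^n.
2^4 = 16


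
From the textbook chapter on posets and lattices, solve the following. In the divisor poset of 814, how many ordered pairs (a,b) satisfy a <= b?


The order relation is {(a,b) : a <= b}, reflexive so it includes (a,a).
Examples: (1,1), (1,11), (1,2), (1,22), (1,37), ...
Total ordered pairs: 27


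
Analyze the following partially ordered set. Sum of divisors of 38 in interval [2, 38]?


Interval [2,38] in divisors of 38: [2, 38]
Sum = 40


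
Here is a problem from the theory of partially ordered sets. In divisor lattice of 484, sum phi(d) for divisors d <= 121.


Divisors of 484 up to 121: [1, 2, 4, 11, 22, 44, 121]
phi values: [1, 1, 2, 10, 10, 20, 110]
Sum = 154


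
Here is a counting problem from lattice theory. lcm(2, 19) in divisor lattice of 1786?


Join=lcm.
gcd(2,19)=1
lcm=38


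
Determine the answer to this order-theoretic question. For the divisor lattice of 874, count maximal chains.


A maximal chain goes from the minimum element to a maximal element via cover relations.
Counting all min-to-max paths in the cover graph.
Total maximal chains: 6


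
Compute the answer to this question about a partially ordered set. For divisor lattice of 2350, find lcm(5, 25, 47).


In a divisor lattice, join = lcm (least common multiple).
Compute lcm iteratively: start with first element, then lcm(current, next).
Elements: [5, 25, 47]
lcm(5,25) = 25
lcm(25,47) = 1175
Final lcm = 1175


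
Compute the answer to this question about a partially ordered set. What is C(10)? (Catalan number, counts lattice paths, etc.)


C(n) = C(2n, n) / (n+1).
C(20, 10) = 184756
C(10) = 184756 / 11 = 16796


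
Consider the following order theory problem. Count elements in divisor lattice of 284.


Divisors of 284: [1, 2, 4, 71, 142, 284]
Count: 6


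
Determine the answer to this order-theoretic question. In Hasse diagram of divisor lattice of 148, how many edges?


A cover relation a -< b holds when a < b with no c strictly between.
Cover relations:
  1 -< 2
  1 -< 37
  2 -< 4
  2 -< 74
  4 -< 148
  37 -< 74
  74 -< 148
Total: 7


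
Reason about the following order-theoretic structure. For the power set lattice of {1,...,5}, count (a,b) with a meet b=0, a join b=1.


Complement pair (a,b): a meet b = bottom, a join b = top.
Here: A intersect B = {} and A union B = {1,...,5}.
Pairs found: ({},{1,2,3,4,5}), ({1},{2,3,4,5}), ({2},{1,3,4,5}), ({3},{1,2,4,5}), ... (28 more)
Total ordered pairs: 32


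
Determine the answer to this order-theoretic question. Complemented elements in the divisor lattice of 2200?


An element a is complemented if some b has a meet b = bottom, a join b = top.
a is complemented iff gcd(a, n/a)=1, i.e. a is a unitary divisor of 2200.
Complemented elements: 1, 8, 11, 25, 88, 200, ... (2 more)
Count: 8


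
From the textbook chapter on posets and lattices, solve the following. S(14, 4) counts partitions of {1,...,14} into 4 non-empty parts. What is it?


S(n,k) = k*S(n-1,k) + S(n-1,k-1).
S(13,4) = 2532530, S(13,3) = 261625
S(14,4) = 4*2532530 + 261625 = 10130120 + 261625
S(14,4) = 10391745


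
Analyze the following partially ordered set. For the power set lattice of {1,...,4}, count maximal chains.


A maximal chain goes from the minimum element to a maximal element via cover relations.
Counting all min-to-max paths in the cover graph.
Total maximal chains: 24


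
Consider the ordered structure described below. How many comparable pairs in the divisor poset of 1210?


A comparable pair {a,b} has a < b or b < a in the order.
Count unordered pairs where one element is strictly below the other.
Examples: {1,2}, {1,5}, {1,10}, {1,11}, ...
Total comparable pairs: 42


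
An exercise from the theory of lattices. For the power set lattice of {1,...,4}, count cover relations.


A cover relation a -< b holds when a < b with no c strictly between.
Cover relations:
  {} -< {1}
  {} -< {2}
  {} -< {3}
  {} -< {4}
  {1} -< {1,2}
  {1} -< {1,3}
  {1} -< {1,4}
  {2} -< {1,2}
  ...24 more
Total: 32


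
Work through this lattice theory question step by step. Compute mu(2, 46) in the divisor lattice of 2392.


In a divisor lattice, mu(a,b) = mu(b/a) where mu is the classical Mobius function.
b/a = 46/2 = 23
Prime factorization of 23: primes [23]
23 is squarefree with 1 prime factor(s), so mu(23) = (-1)^1 = -1


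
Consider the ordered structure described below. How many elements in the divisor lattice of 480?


Divisors of 480: [1, 2, 3, 4, 5, 6, 8, 10, 12, 15, 16, 20, 24, 30, 32, 40, 48, 60, 80, 96, 120, 160, 240, 480]
Count: 24


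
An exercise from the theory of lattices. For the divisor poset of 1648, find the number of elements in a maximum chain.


A chain is a totally ordered subset; we count the number of elements in a maximum chain.
Compute, for each element x, the size of the longest chain ending at x:
  1: 1
  2: 2
  103: 2
  4: 3
  8: 4
  206: 3
  ...
A maximum chain: 1 < 2 < 4 < 8 < 16 < 1648
Number of elements in the longest chain: 6


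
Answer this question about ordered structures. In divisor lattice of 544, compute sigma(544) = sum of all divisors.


sigma(n) = sum of divisors.
Divisors of 544: [1, 2, 4, 8, 16, 17, 32, 34, 68, 136, 272, 544]
Sum = 1134


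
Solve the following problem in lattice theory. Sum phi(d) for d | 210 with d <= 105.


Divisors of 210 up to 105: [1, 2, 3, 5, 6, 7, 10, 14, 15, 21, 30, 35, 42, 70, 105]
phi values: [1, 1, 2, 4, 2, 6, 4, 6, 8, 12, 8, 24, 12, 24, 48]
Sum = 162


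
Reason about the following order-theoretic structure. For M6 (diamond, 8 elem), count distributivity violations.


Distributive law: a ^ (b v c) = (a ^ b) v (a ^ c).
Check all 8^3 = 512 ordered triples (a,b,c).
  e.g. a=a1, b=a2, c=a3: lhs=a1 != rhs=0
  e.g. a=a1, b=a2, c=a4: lhs=a1 != rhs=0
Total violating triples: 120


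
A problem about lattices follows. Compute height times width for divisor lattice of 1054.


Height = length of longest chain minus 1; width = size of largest antichain.
A maximum chain: 1 | 31 | 527 | 1054  (height 3).
A maximum antichain: {2, 17, 31}  (width 3).
Product = 3 * 3 = 9


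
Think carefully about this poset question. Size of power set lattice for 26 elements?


Power set = 2^n.
2^26 = 67108864


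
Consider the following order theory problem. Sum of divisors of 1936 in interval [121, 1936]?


Interval [121,1936] in divisors of 1936: [121, 242, 484, 968, 1936]
Sum = 3751


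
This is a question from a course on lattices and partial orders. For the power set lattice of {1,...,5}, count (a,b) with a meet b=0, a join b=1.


Complement pair (a,b): a meet b = bottom, a join b = top.
Here: A intersect B = {} and A union B = {1,...,5}.
Pairs found: ({},{1,2,3,4,5}), ({1},{2,3,4,5}), ({2},{1,3,4,5}), ({3},{1,2,4,5}), ... (28 more)
Total ordered pairs: 32


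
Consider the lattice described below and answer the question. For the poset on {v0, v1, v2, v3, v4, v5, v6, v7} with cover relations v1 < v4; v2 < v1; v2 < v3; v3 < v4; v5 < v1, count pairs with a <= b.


The order relation is {(a,b) : a <= b}, reflexive so it includes (a,a).
Examples: (v0,v0), (v1,v1), (v1,v4), (v2,v1), (v2,v2), ...
Total ordered pairs: 15


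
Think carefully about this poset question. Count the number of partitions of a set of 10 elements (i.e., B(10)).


B(n) = number of set partitions of an n-element set.
B(n) satisfies the recurrence: B(n+1) = sum_k C(n,k)*B(k).
B(10) = 115975


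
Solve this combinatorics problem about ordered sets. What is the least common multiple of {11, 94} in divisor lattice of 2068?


In a divisor lattice, join = lcm (least common multiple).
Compute lcm iteratively: start with first element, then lcm(current, next).
Elements: [11, 94]
lcm(11,94) = 1034
Final lcm = 1034


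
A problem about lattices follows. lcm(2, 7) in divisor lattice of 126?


Join=lcm.
gcd(2,7)=1
lcm=14


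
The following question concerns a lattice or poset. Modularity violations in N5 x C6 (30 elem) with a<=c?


Modular law: if a <= c then a v (b ^ c) = (a v b) ^ c.
Check all triples (a,b,c) with a <= c among 30 elements.
  e.g. a=(a,0), b=(c,0), c=(b,0): lhs=(a,0) != rhs=(b,0)
  e.g. a=(a,0), b=(c,1), c=(b,0): lhs=(a,0) != rhs=(b,0)
Total violating triples: 126


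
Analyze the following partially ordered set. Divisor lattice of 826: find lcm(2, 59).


In a divisor lattice, join = lcm (least common multiple).
gcd(2,59) = 1
lcm(2,59) = 2*59/gcd = 118/1 = 118


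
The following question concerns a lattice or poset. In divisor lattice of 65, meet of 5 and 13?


In a divisor lattice, meet = gcd (greatest common divisor).
By Euclidean algorithm or factoring: gcd(5,13) = 1


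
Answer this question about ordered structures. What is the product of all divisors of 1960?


Divisors of 1960: [1, 2, 4, 5, 7, 8, 10, 14, 20, 28, 35, 40, 49, 56, 70, 98, 140, 196, 245, 280, 392, 490, 980, 1960]
Product = n^(d(n)/2) = 1960^(24/2)
Product = 3214199700417740936751087616000000000000


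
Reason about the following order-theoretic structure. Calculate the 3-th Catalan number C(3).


C(n) = C(2n, n) / (n+1).
C(6, 3) = 20
C(3) = 20 / 4 = 5


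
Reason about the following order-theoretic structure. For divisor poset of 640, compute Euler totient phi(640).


phi(n) = n * prod_{p|n} (1 - 1/p).
Prime divisors of 640: [2, 5]
phi(640) = 640 * (1 - 1/2) * (1 - 1/5)
phi(640) = 256


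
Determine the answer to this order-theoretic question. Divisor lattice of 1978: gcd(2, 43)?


Meet=gcd.
gcd(2,43)=1


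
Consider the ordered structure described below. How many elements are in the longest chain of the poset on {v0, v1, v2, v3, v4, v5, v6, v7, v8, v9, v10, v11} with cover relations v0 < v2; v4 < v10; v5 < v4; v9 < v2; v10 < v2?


A chain is a totally ordered subset; we count the number of elements in a maximum chain.
Compute, for each element x, the size of the longest chain ending at x:
  v0: 1
  v1: 1
  v3: 1
  v5: 1
  v6: 1
  v7: 1
  ...
A maximum chain: v5 < v4 < v10 < v2
Number of elements in the longest chain: 4


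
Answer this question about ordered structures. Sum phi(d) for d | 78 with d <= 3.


Divisors of 78 up to 3: [1, 2, 3]
phi values: [1, 1, 2]
Sum = 4


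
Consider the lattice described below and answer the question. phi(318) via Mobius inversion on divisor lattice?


phi(n) = n * prod_{p|n} (1 - 1/p).
Prime divisors of 318: [2, 3, 53]
phi(318) = 318 * (1 - 1/2) * (1 - 1/3) * (1 - 1/53)
phi(318) = 104


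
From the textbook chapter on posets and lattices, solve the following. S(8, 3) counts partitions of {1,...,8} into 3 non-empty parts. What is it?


S(n,k) = k*S(n-1,k) + S(n-1,k-1).
S(7,3) = 301, S(7,2) = 63
S(8,3) = 3*301 + 63 = 903 + 63
S(8,3) = 966


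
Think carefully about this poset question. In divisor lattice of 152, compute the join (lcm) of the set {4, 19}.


In a divisor lattice, join = lcm (least common multiple).
Compute lcm iteratively: start with first element, then lcm(current, next).
Elements: [4, 19]
lcm(4,19) = 76
Final lcm = 76


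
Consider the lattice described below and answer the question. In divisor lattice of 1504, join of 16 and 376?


In a divisor lattice, join = lcm (least common multiple).
gcd(16,376) = 8
lcm(16,376) = 16*376/gcd = 6016/8 = 752


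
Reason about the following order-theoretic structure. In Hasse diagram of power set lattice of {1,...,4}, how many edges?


A cover relation a -< b holds when a < b with no c strictly between.
Cover relations:
  {} -< {1}
  {} -< {2}
  {} -< {3}
  {} -< {4}
  {1} -< {1,2}
  {1} -< {1,3}
  {1} -< {1,4}
  {2} -< {1,2}
  ...24 more
Total: 32


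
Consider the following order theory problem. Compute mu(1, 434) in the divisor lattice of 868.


In a divisor lattice, mu(a,b) = mu(b/a) where mu is the classical Mobius function.
b/a = 434/1 = 434
Prime factorization of 434: primes [2, 7, 31]
434 is squarefree with 3 prime factor(s), so mu(434) = (-1)^3 = -1


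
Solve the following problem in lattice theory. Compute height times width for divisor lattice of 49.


Height = length of longest chain minus 1; width = size of largest antichain.
A maximum chain: 1 | 7 | 49  (height 2).
A maximum antichain: {1}  (width 1).
Product = 2 * 1 = 2


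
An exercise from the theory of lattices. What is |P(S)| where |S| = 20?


Power set = 2^n.
2^20 = 1048576


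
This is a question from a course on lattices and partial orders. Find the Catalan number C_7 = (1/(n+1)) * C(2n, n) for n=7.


C(n) = C(2n, n) / (n+1).
C(14, 7) = 3432
C(7) = 3432 / 8 = 429


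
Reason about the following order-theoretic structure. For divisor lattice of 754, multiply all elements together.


Divisors of 754: [1, 2, 13, 26, 29, 58, 377, 754]
Product = n^(d(n)/2) = 754^(8/2)
Product = 323210442256


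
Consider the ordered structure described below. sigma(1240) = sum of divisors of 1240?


sigma(n) = sum of divisors.
Divisors of 1240: [1, 2, 4, 5, 8, 10, 20, 31, 40, 62, 124, 155, 248, 310, 620, 1240]
Sum = 2880


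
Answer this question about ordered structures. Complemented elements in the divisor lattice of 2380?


An element a is complemented if some b has a meet b = bottom, a join b = top.
a is complemented iff gcd(a, n/a)=1, i.e. a is a unitary divisor of 2380.
Complemented elements: 1, 4, 5, 7, 17, 20, ... (10 more)
Count: 16


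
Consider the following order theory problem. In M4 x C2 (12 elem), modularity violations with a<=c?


Modular law: if a <= c then a v (b ^ c) = (a v b) ^ c.
Check all triples (a,b,c) with a <= c among 12 elements.
This lattice is modular (diamonds M_m and their chain-products are modular).
Total violating triples: 0


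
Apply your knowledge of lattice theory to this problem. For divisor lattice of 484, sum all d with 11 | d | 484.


Interval [11,484] in divisors of 484: [11, 22, 44, 121, 242, 484]
Sum = 924


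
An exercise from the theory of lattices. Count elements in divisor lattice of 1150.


Divisors of 1150: [1, 2, 5, 10, 23, 25, 46, 50, 115, 230, 575, 1150]
Count: 12


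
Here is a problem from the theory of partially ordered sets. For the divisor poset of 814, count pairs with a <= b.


The order relation is {(a,b) : a <= b}, reflexive so it includes (a,a).
Examples: (1,1), (1,11), (1,2), (1,22), (1,37), ...
Total ordered pairs: 27


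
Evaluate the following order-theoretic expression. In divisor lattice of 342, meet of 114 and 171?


In a divisor lattice, meet = gcd (greatest common divisor).
By Euclidean algorithm or factoring: gcd(114,171) = 57


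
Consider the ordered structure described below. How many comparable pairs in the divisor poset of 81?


A comparable pair {a,b} has a < b or b < a in the order.
Count unordered pairs where one element is strictly below the other.
Examples: {1,3}, {1,9}, {1,27}, {1,81}, ...
Total comparable pairs: 10


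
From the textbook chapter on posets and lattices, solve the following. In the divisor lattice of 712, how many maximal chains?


A maximal chain goes from the minimum element to a maximal element via cover relations.
Counting all min-to-max paths in the cover graph.
Total maximal chains: 4


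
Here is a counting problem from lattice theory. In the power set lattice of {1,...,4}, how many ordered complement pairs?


Complement pair (a,b): a meet b = bottom, a join b = top.
Here: A intersect B = {} and A union B = {1,...,4}.
Pairs found: ({},{1,2,3,4}), ({1},{2,3,4}), ({2},{1,3,4}), ({3},{1,2,4}), ... (12 more)
Total ordered pairs: 16


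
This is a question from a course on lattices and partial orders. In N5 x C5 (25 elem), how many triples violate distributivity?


Distributive law: a ^ (b v c) = (a ^ b) v (a ^ c).
Check all 25^3 = 15625 ordered triples (a,b,c).
  e.g. a=(b,0), b=(a,0), c=(c,0): lhs=(b,0) != rhs=(a,0)
  e.g. a=(b,0), b=(a,0), c=(c,1): lhs=(b,0) != rhs=(a,0)
Total violating triples: 250


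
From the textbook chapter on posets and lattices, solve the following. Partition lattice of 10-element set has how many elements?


B(n) = number of set partitions of an n-element set.
B(n) satisfies the recurrence: B(n+1) = sum_k C(n,k)*B(k).
B(10) = 115975


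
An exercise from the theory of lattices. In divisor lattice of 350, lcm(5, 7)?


Join=lcm.
gcd(5,7)=1
lcm=35


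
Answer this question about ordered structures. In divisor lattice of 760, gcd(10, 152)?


Meet=gcd.
gcd(10,152)=2


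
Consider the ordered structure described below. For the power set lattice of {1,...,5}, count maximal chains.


A maximal chain goes from the minimum element to a maximal element via cover relations.
Counting all min-to-max paths in the cover graph.
Total maximal chains: 120


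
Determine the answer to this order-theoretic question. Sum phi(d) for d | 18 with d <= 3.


Divisors of 18 up to 3: [1, 2, 3]
phi values: [1, 1, 2]
Sum = 4


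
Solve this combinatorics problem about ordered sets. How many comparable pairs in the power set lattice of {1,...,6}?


A comparable pair {a,b} has a < b or b < a in the order.
Count unordered pairs where one element is strictly below the other.
Examples: {{},{1}}, {{},{2}}, {{},{3}}, {{},{4}}, ...
Total comparable pairs: 665


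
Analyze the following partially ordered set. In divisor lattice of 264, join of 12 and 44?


In a divisor lattice, join = lcm (least common multiple).
gcd(12,44) = 4
lcm(12,44) = 12*44/gcd = 528/4 = 132


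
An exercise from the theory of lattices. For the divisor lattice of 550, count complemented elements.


An element a is complemented if some b has a meet b = bottom, a join b = top.
a is complemented iff gcd(a, n/a)=1, i.e. a is a unitary divisor of 550.
Complemented elements: 1, 2, 11, 22, 25, 50, ... (2 more)
Count: 8


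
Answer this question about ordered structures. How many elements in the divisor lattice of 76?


Divisors of 76: [1, 2, 4, 19, 38, 76]
Count: 6


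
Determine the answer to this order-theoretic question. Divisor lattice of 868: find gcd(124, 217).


In a divisor lattice, meet = gcd (greatest common divisor).
By Euclidean algorithm or factoring: gcd(124,217) = 31


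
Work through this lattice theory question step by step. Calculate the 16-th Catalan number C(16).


C(n) = C(2n, n) / (n+1).
C(32, 16) = 601080390
C(16) = 601080390 / 17 = 35357670


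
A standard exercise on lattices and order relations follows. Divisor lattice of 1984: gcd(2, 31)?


Meet=gcd.
gcd(2,31)=1


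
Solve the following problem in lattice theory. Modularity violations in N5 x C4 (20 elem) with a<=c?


Modular law: if a <= c then a v (b ^ c) = (a v b) ^ c.
Check all triples (a,b,c) with a <= c among 20 elements.
  e.g. a=(a,0), b=(c,0), c=(b,0): lhs=(a,0) != rhs=(b,0)
  e.g. a=(a,0), b=(c,1), c=(b,0): lhs=(a,0) != rhs=(b,0)
Total violating triples: 40


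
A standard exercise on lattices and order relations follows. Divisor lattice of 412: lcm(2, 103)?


Join=lcm.
gcd(2,103)=1
lcm=206


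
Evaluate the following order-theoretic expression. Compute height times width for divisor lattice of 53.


Height = length of longest chain minus 1; width = size of largest antichain.
A maximum chain: 1 | 53  (height 1).
A maximum antichain: {1}  (width 1).
Product = 1 * 1 = 1


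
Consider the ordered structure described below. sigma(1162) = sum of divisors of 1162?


sigma(n) = sum of divisors.
Divisors of 1162: [1, 2, 7, 14, 83, 166, 581, 1162]
Sum = 2016


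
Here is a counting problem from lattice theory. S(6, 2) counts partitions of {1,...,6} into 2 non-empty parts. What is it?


S(n,k) = k*S(n-1,k) + S(n-1,k-1).
S(5,2) = 15, S(5,1) = 1
S(6,2) = 2*15 + 1 = 30 + 1
S(6,2) = 31


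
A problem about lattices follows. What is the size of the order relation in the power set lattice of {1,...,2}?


The order relation is {(a,b) : a <= b}, reflexive so it includes (a,a).
Examples: ({},{}), ({},{1,2}), ({},{1}), ({},{2}), ({1,2},{1,2}), ...
Total ordered pairs: 9


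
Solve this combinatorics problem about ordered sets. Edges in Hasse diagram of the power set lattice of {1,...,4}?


A cover relation a -< b holds when a < b with no c strictly between.
Cover relations:
  {} -< {1}
  {} -< {2}
  {} -< {3}
  {} -< {4}
  {1} -< {1,2}
  {1} -< {1,3}
  {1} -< {1,4}
  {2} -< {1,2}
  ...24 more
Total: 32


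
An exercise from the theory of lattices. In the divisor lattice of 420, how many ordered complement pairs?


Complement pair (a,b): a meet b = bottom, a join b = top.
Here: gcd(a,b)=1 and lcm(a,b)=420, i.e. a*b=420 with a,b coprime.
Pairs found: (1,420), (3,140), (4,105), (5,84), ... (12 more)
Total ordered pairs: 16


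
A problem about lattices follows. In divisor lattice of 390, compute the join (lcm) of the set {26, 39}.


In a divisor lattice, join = lcm (least common multiple).
Compute lcm iteratively: start with first element, then lcm(current, next).
Elements: [26, 39]
lcm(26,39) = 78
Final lcm = 78


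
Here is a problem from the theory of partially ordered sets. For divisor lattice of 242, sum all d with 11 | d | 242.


Interval [11,242] in divisors of 242: [11, 22, 121, 242]
Sum = 396


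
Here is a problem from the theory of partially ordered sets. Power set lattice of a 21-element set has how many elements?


Power set = 2^n.
2^21 = 2097152


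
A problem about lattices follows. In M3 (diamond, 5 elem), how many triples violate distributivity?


Distributive law: a ^ (b v c) = (a ^ b) v (a ^ c).
Check all 5^3 = 125 ordered triples (a,b,c).
  e.g. a=a1, b=a2, c=a3: lhs=a1 != rhs=0
  e.g. a=a1, b=a3, c=a2: lhs=a1 != rhs=0
Total violating triples: 6


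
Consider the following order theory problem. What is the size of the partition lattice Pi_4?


B(n) = number of set partitions of an n-element set.
B(n) satisfies the recurrence: B(n+1) = sum_k C(n,k)*B(k).
B(4) = 15


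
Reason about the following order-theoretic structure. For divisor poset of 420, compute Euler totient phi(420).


phi(n) = n * prod_{p|n} (1 - 1/p).
Prime divisors of 420: [2, 3, 5, 7]
phi(420) = 420 * (1 - 1/2) * (1 - 1/3) * (1 - 1/5) * (1 - 1/7)
phi(420) = 96


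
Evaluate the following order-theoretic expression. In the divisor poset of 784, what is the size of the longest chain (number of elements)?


A chain is a totally ordered subset; we count the number of elements in a maximum chain.
Compute, for each element x, the size of the longest chain ending at x:
  1: 1
  2: 2
  7: 2
  4: 3
  49: 3
  8: 4
  ...
A maximum chain: 1 < 2 < 4 < 8 < 16 < 112 < 784
Number of elements in the longest chain: 7


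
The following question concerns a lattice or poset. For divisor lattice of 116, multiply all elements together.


Divisors of 116: [1, 2, 4, 29, 58, 116]
Product = n^(d(n)/2) = 116^(6/2)
Product = 1560896


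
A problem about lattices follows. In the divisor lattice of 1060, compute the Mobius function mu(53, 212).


In a divisor lattice, mu(a,b) = mu(b/a) where mu is the classical Mobius function.
b/a = 212/53 = 4
Prime factorization of 4: primes [2]
4 is not squarefree, so mu(4) = 0


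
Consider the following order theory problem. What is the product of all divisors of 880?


Divisors of 880: [1, 2, 4, 5, 8, 10, 11, 16, 20, 22, 40, 44, 55, 80, 88, 110, 176, 220, 440, 880]
Product = n^(d(n)/2) = 880^(20/2)
Product = 278500976009402122240000000000


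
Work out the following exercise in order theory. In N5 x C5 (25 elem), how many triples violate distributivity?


Distributive law: a ^ (b v c) = (a ^ b) v (a ^ c).
Check all 25^3 = 15625 ordered triples (a,b,c).
  e.g. a=(b,0), b=(a,0), c=(c,0): lhs=(b,0) != rhs=(a,0)
  e.g. a=(b,0), b=(a,0), c=(c,1): lhs=(b,0) != rhs=(a,0)
Total violating triples: 250


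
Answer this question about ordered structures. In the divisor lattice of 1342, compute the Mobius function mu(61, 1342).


In a divisor lattice, mu(a,b) = mu(b/a) where mu is the classical Mobius function.
b/a = 1342/61 = 22
Prime factorization of 22: primes [2, 11]
22 is squarefree with 2 prime factor(s), so mu(22) = (-1)^2 = 1


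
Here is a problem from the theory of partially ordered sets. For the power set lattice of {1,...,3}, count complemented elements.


An element a is complemented if some b has a meet b = bottom, a join b = top.
every subset A has complement S\A, so all elements are complemented.
Complemented elements: {}, {1}, {2}, {3}, {1,2}, {1,3}, ... (2 more)
Count: 8


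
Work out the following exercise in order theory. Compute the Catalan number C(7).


C(n) = C(2n, n) / (n+1).
C(14, 7) = 3432
C(7) = 3432 / 8 = 429


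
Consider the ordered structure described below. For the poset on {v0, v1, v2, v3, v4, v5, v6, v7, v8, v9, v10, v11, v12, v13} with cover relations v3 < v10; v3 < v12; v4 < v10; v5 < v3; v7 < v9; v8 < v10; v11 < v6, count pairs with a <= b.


The order relation is {(a,b) : a <= b}, reflexive so it includes (a,a).
Examples: (v0,v0), (v1,v1), (v10,v10), (v11,v11), (v11,v6), ...
Total ordered pairs: 23


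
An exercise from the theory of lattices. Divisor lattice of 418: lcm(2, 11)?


Join=lcm.
gcd(2,11)=1
lcm=22


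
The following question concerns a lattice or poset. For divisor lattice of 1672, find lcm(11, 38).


In a divisor lattice, join = lcm (least common multiple).
Compute lcm iteratively: start with first element, then lcm(current, next).
Elements: [11, 38]
lcm(11,38) = 418
Final lcm = 418


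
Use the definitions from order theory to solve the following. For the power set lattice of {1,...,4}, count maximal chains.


A maximal chain goes from the minimum element to a maximal element via cover relations.
Counting all min-to-max paths in the cover graph.
Total maximal chains: 24


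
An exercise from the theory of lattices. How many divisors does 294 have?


Divisors of 294: [1, 2, 3, 6, 7, 14, 21, 42, 49, 98, 147, 294]
Count: 12


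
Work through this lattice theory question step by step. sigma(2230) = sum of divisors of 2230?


sigma(n) = sum of divisors.
Divisors of 2230: [1, 2, 5, 10, 223, 446, 1115, 2230]
Sum = 4032


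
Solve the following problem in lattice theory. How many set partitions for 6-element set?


B(n) = number of set partitions of an n-element set.
B(n) satisfies the recurrence: B(n+1) = sum_k C(n,k)*B(k).
B(6) = 203


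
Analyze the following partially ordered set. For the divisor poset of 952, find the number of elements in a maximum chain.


A chain is a totally ordered subset; we count the number of elements in a maximum chain.
Compute, for each element x, the size of the longest chain ending at x:
  1: 1
  2: 2
  7: 2
  17: 2
  4: 3
  8: 4
  ...
A maximum chain: 1 < 2 < 4 < 8 < 56 < 952
Number of elements in the longest chain: 6


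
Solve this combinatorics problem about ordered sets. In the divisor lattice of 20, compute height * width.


Height = length of longest chain minus 1; width = size of largest antichain.
A maximum chain: 1 | 5 | 10 | 20  (height 3).
A maximum antichain: {2, 5}  (width 2).
Product = 3 * 2 = 6


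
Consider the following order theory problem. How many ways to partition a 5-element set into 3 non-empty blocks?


S(n,k) = k*S(n-1,k) + S(n-1,k-1).
S(4,3) = 6, S(4,2) = 7
S(5,3) = 3*6 + 7 = 18 + 7
S(5,3) = 25


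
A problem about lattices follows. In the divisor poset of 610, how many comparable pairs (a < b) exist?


A comparable pair {a,b} has a < b or b < a in the order.
Count unordered pairs where one element is strictly below the other.
Examples: {1,2}, {1,5}, {1,10}, {1,61}, ...
Total comparable pairs: 19


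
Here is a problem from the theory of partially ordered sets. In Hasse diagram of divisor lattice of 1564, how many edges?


A cover relation a -< b holds when a < b with no c strictly between.
Cover relations:
  1 -< 2
  1 -< 17
  1 -< 23
  2 -< 4
  2 -< 34
  2 -< 46
  4 -< 68
  4 -< 92
  ...12 more
Total: 20


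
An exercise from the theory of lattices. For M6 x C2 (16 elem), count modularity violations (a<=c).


Modular law: if a <= c then a v (b ^ c) = (a v b) ^ c.
Check all triples (a,b,c) with a <= c among 16 elements.
This lattice is modular (diamonds M_m and their chain-products are modular).
Total violating triples: 0


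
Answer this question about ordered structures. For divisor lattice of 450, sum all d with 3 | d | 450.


Interval [3,450] in divisors of 450: [3, 6, 9, 15, 18, 30, 45, 75, 90, 150, 225, 450]
Sum = 1116


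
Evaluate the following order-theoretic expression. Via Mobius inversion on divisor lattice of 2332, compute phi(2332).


phi(n) = n * prod_{p|n} (1 - 1/p).
Prime divisors of 2332: [2, 11, 53]
phi(2332) = 2332 * (1 - 1/2) * (1 - 1/11) * (1 - 1/53)
phi(2332) = 1040


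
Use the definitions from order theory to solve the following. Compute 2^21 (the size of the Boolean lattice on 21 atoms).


Power set = 2^n.
2^21 = 2097152


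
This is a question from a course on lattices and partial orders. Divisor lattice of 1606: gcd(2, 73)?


Meet=gcd.
gcd(2,73)=1


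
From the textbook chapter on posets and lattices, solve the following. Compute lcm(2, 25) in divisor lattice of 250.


In a divisor lattice, join = lcm (least common multiple).
gcd(2,25) = 1
lcm(2,25) = 2*25/gcd = 50/1 = 50


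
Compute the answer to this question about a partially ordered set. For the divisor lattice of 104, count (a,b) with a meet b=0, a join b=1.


Complement pair (a,b): a meet b = bottom, a join b = top.
Here: gcd(a,b)=1 and lcm(a,b)=104, i.e. a*b=104 with a,b coprime.
Pairs found: (1,104), (8,13), (13,8), (104,1)
Total ordered pairs: 4


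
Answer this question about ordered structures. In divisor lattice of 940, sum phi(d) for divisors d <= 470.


Divisors of 940 up to 470: [1, 2, 4, 5, 10, 20, 47, 94, 188, 235, 470]
phi values: [1, 1, 2, 4, 4, 8, 46, 46, 92, 184, 184]
Sum = 572


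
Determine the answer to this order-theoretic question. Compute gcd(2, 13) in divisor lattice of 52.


In a divisor lattice, meet = gcd (greatest common divisor).
By Euclidean algorithm or factoring: gcd(2,13) = 1


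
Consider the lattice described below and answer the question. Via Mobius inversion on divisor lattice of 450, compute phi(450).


phi(n) = n * prod_{p|n} (1 - 1/p).
Prime divisors of 450: [2, 3, 5]
phi(450) = 450 * (1 - 1/2) * (1 - 1/3) * (1 - 1/5)
phi(450) = 120


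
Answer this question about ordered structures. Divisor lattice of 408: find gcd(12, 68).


In a divisor lattice, meet = gcd (greatest common divisor).
By Euclidean algorithm or factoring: gcd(12,68) = 4


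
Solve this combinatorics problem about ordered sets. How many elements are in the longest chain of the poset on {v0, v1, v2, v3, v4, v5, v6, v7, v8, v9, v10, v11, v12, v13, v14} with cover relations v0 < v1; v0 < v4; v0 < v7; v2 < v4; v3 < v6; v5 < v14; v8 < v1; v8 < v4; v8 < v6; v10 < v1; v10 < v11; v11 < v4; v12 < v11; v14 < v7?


A chain is a totally ordered subset; we count the number of elements in a maximum chain.
Compute, for each element x, the size of the longest chain ending at x:
  v0: 1
  v2: 1
  v3: 1
  v5: 1
  v8: 1
  v9: 1
  ...
A maximum chain: v10 < v11 < v4
Number of elements in the longest chain: 3


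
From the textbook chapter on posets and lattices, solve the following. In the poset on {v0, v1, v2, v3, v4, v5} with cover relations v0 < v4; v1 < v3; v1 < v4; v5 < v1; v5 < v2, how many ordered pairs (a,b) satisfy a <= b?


The order relation is {(a,b) : a <= b}, reflexive so it includes (a,a).
Examples: (v0,v0), (v0,v4), (v1,v1), (v1,v3), (v1,v4), ...
Total ordered pairs: 13


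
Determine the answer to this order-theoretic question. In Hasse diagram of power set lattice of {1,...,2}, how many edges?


A cover relation a -< b holds when a < b with no c strictly between.
Cover relations:
  {} -< {1}
  {} -< {2}
  {1} -< {1,2}
  {2} -< {1,2}
Total: 4


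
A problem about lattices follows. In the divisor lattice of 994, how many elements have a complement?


An element a is complemented if some b has a meet b = bottom, a join b = top.
a is complemented iff gcd(a, n/a)=1, i.e. a is a unitary divisor of 994.
Complemented elements: 1, 2, 7, 14, 71, 142, ... (2 more)
Count: 8


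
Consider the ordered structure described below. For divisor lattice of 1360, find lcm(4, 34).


In a divisor lattice, join = lcm (least common multiple).
Compute lcm iteratively: start with first element, then lcm(current, next).
Elements: [4, 34]
lcm(4,34) = 68
Final lcm = 68


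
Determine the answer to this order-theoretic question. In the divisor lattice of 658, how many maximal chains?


A maximal chain goes from the minimum element to a maximal element via cover relations.
Counting all min-to-max paths in the cover graph.
Total maximal chains: 6


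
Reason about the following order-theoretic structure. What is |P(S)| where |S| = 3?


Power set = 2^n.
2^3 = 8


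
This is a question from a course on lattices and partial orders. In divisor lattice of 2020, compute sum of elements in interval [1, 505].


Interval [1,505] in divisors of 2020: [1, 5, 101, 505]
Sum = 612


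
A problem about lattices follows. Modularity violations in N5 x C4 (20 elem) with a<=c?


Modular law: if a <= c then a v (b ^ c) = (a v b) ^ c.
Check all triples (a,b,c) with a <= c among 20 elements.
  e.g. a=(a,0), b=(c,0), c=(b,0): lhs=(a,0) != rhs=(b,0)
  e.g. a=(a,0), b=(c,1), c=(b,0): lhs=(a,0) != rhs=(b,0)
Total violating triples: 40


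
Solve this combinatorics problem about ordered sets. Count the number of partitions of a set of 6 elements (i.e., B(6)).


B(n) = number of set partitions of an n-element set.
B(n) satisfies the recurrence: B(n+1) = sum_k C(n,k)*B(k).
B(6) = 203


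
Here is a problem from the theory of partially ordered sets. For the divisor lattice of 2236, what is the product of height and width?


Height = length of longest chain minus 1; width = size of largest antichain.
A maximum chain: 1 | 43 | 559 | 1118 | 2236  (height 4).
A maximum antichain: {4, 26, 86, 559}  (width 4).
Product = 4 * 4 = 16


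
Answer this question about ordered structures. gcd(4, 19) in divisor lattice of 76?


Meet=gcd.
gcd(4,19)=1


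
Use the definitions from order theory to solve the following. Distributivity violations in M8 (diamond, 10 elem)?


Distributive law: a ^ (b v c) = (a ^ b) v (a ^ c).
Check all 10^3 = 1000 ordered triples (a,b,c).
  e.g. a=a1, b=a2, c=a3: lhs=a1 != rhs=0
  e.g. a=a1, b=a2, c=a4: lhs=a1 != rhs=0
Total violating triples: 336


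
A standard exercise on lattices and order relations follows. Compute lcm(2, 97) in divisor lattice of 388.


In a divisor lattice, join = lcm (least common multiple).
gcd(2,97) = 1
lcm(2,97) = 2*97/gcd = 194/1 = 194


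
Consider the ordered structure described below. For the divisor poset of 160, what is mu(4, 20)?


In a divisor lattice, mu(a,b) = mu(b/a) where mu is the classical Mobius function.
b/a = 20/4 = 5
Prime factorization of 5: primes [5]
5 is squarefree with 1 prime factor(s), so mu(5) = (-1)^1 = -1
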